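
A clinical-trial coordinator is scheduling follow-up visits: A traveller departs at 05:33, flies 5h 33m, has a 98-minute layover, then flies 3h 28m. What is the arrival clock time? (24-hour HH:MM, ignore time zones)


Depart: 05:33
Leg 1: +333 min -> 11:06
Layover: +98 min -> 12:44
Leg 2: +208 min -> 16:12
Total travel: 639 minutes = 10h 39m
Arrival: 16:12

16:12


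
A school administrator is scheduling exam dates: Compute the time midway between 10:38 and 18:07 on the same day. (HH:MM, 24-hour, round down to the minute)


Start time: 10:38 = 638 minutes from midnight
End time: 18:07 = 1087 minutes from midnight
Sum: 638 + 1087 = 1725
Midpoint: 1725 / 2 = 862 minutes
Convert: 862 / 60 = 14 hours, 22 minutes
Result: 14:22

14:22


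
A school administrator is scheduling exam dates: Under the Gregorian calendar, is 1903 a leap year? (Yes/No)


Year: 1903
Divisible by 4? 1903 / 4 = 475.75 -> No
Not divisible by 4, so NOT a leap year

No


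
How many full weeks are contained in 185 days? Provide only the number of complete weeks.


Total days: 185
Days per week: 7
Division: 185 / 7 = 26 remainder 3
Complete weeks: 26
Remaining days: 3

26


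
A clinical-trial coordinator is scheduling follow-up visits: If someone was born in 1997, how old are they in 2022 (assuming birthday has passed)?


Birth year: 1997
Current year: 2022
Age = current year - birth year
Age = 2022 - 1997 = 25

25


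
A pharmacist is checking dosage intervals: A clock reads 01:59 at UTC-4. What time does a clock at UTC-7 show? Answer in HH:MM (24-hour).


Local time: 01:59 at UTC-4 (offset -4h)
Target zone: UTC-7 (offset -7h)
Difference: -7 - (-4) = -3 hours
Calculation: 1 + (-3) = -2
Wraparound: (-2) mod 24 = 22
Result: 22:59

22:59


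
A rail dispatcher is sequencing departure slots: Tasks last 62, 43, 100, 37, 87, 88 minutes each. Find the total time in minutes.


Durations: 62, 43, 100, 37, 87, 88
Running sum: 62
+ 43 = 105
+ 100 = 205
+ 37 = 242
+ 87 = 329
+ 88 = 417
Total duration: 417 minutes
That is 6 hours and 57 minutes

417


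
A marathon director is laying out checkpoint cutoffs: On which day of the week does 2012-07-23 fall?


Date: 2012-07-23
January 1, 2012 is a Sunday
Day of year: 205
Offset from Jan 1: 204 days
204 mod 7 = 1
Result: Monday

Monday


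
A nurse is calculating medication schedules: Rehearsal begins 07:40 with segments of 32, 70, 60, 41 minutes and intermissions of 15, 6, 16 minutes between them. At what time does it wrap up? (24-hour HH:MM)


Start: 07:40 = 460 min from midnight
  after task 1 (32 min): 08:12
  after break (15 min): 08:27
  after task 2 (70 min): 09:37
  after break (6 min): 09:43
  after task 3 (60 min): 10:43
  after break (16 min): 10:59
  after task 4 (41 min): 11:40
Total elapsed: 240 minutes
End time: 11:40

11:40


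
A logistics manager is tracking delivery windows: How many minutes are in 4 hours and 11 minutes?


Hours: 4
Extra minutes: 11
Minutes per hour: 60
Hours to minutes: 4 x 60 = 240
Total: 240 + 11 = 251

251


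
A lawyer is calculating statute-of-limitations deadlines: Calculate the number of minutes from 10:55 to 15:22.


Start time: 10:55 = 655 minutes from midnight
End time: 15:22 = 922 minutes from midnight
Difference: 922 - 655 = 267 minutes
That is 4 hours and 27 minutes

267


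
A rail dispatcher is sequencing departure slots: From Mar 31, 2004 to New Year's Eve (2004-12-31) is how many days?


Start: March 31, 2004
End: December 31, 2004
Days left in March: 0
April: 30
May: 31
June: 30
July: 31
... plus remaining months
Sum of remaining months: 275
Total: 0 + 275 = 275

275


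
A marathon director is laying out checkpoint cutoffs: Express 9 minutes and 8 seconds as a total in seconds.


Minutes: 9
Seconds: 8
Convert minutes to seconds: 9 x 60 = 540
Add remaining seconds: 540 + 8 = 548

548


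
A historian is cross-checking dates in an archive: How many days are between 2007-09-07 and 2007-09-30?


Start date: 2007-09-07
End date: 2007-09-30
Sep 2007: +23 days
Total: 23 days

23


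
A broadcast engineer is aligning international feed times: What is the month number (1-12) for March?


Calendar month order:
2. February
3. March <--
4. April
March is month number 3

3


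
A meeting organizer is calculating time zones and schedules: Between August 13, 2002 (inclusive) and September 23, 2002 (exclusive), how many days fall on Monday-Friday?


Start: 2002-08-13 (Tuesday)
End (exclusive): 2002-09-23 (Monday)
Total calendar days: 41
Full weeks: 41 // 7 = 5 -> 25 weekdays
Remaining 6 days starting on Tuesday:
  Tue(w), Wed(w), Thu(w), Fri(w), Sat(-), Sun(-) -> 4 weekdays
Total business days: 25 + 4 = 29

29


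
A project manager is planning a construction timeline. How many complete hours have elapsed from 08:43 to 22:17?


Start: 08:43
End: 22:17
Hour difference: 22 - 8 = 14 hours
Minute difference: 17 - 43 = -26 minutes
Total minutes: 814
Complete hours: 814 / 60 = 13 (remainder 34)

13


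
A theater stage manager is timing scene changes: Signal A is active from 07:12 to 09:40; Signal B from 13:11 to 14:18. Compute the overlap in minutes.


Interval A: [432, 580] minutes from midnight
Interval B: [791, 858] minutes from midnight
Overlap start = max(432, 791) = 791
Overlap end = min(580, 858) = 580
End <= start, so the intervals do not overlap: 0 minutes

0


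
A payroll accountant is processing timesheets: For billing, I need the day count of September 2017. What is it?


Month: September
Year: 2017
September is a 30-day month
Total: 30 days

30


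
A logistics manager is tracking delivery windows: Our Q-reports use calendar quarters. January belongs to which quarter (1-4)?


Month: January (month 1)
Q1: January-March (months 1-3)
Q2: April-June (months 4-6)
Q3: July-September (months 7-9)
Q4: October-December (months 10-12)
Month 1 falls in Q1

1


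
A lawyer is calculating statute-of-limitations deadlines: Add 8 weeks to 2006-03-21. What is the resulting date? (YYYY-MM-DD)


Start: 2006-03-21
Weeks to add: 8
Convert to days: 8 x 7 = 56 days
Add 56 days to 2006-03-21
Result: 2006-05-16

2006-05-16


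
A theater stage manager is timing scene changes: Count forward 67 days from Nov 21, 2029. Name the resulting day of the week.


Start: 2029-11-21 (Wednesday)
Step 1 - find target date: add 67 days
  2029-11-21 + 67 days = 2030-01-27
Step 2 - day of week:
  67 mod 7 = 4
  Wednesday + 4 days -> Sunday
Result: Sunday (2030-01-27)

Sunday


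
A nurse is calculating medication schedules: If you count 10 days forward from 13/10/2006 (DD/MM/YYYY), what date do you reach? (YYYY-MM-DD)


Start: 2006-10-13
Adding 10 days
Days remaining in October: 18
Result: 2006-10-23

2006-10-23


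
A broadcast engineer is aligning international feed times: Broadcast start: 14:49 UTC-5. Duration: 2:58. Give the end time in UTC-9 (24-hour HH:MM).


Start: 14:49 in UTC-5
Step 1 - add duration:
  minutes: 49 + 58 = 107 (carry 1h)
  hours: 14 + 2 + 1 = 17
  end in UTC-5: 17:47
Step 2 - convert UTC-5 -> UTC-9:
  offset difference: -9 - (-5) = -4 hours
  17 + (-4) = 13 -> mod 24 = 13
Result: 13:47 in UTC-9

13:47


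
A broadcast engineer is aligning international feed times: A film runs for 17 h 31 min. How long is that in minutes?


Hours: 17
Minutes: 31
Convert hours to minutes: 17 x 60 = 1020
Add remaining minutes: 1020 + 31 = 1051

1051


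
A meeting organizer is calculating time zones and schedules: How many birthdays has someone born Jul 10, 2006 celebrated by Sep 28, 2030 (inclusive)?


Birth: 2006-07-10
Reference: 2030-09-28
Year difference: 2030 - 2006 = 24
Has birthday (07-10) occurred by 09-28? Yes
Age in full years: 24

24


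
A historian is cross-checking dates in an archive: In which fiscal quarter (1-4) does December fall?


Month: December (month 12)
Q1: January-March (months 1-3)
Q2: April-June (months 4-6)
Q3: July-September (months 7-9)
Q4: October-December (months 10-12)
Month 12 falls in Q4

4


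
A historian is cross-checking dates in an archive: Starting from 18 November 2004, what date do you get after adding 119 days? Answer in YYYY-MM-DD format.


Start: 2004-11-18
Adding 119 days
Days remaining in November: 12
After November: 107 days still to add
December 2004: 31 days, 76 remaining
January 2005: 31 days, 45 remaining
February 2005: 28 days, 17 remaining
March 2005 has 31 days, need 17
Result: 2005-03-17

2005-03-17


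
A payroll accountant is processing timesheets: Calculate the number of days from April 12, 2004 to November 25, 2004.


Start date: 2004-04-12
End date: 2004-11-25
Apr 2004: +19 days
May 2004: +31 days
Jun 2004: +30 days
... (5 more months)
Total: 227 days

227


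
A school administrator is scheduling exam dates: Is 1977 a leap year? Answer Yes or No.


Year: 1977
Divisible by 4? 1977 / 4 = 494.25 -> No
Not divisible by 4, so NOT a leap year

No


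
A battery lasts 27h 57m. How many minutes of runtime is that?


Hours: 27
Extra minutes: 57
Minutes per hour: 60
Hours to minutes: 27 x 60 = 1620
Total: 1620 + 57 = 1677

1677


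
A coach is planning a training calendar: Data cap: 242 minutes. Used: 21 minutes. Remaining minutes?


Total budget: 242 minutes
Time used: 21 minutes
Remaining: 242 - 21 = 221 minutes
Percent used: 8.7%
Percent remaining: 91.3%

221


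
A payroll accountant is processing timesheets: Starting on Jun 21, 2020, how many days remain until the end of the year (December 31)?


Start: June 21, 2020
End: December 31, 2020
Days left in June: 9
July: 31
August: 31
September: 30
October: 31
... plus remaining months
Sum of remaining months: 184
Total: 9 + 184 = 193

193


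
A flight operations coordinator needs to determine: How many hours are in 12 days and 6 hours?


Days: 12
Extra hours: 6
Hours per day: 24
Days to hours: 12 x 24 = 288
Total: 288 + 6 = 294

294


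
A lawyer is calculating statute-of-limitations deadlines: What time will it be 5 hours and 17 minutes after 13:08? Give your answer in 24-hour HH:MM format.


Start time: 13:08
Adding: 5 hours 17 minutes
Minutes: 8 + 17 = 25
Hours: 13 + 5 + 0 = 18
Result: 18:25

18:25


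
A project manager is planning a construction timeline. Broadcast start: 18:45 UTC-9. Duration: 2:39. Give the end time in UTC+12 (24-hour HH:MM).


Start: 18:45 in UTC-9
Step 1 - add duration:
  minutes: 45 + 39 = 84 (carry 1h)
  hours: 18 + 2 + 1 = 21
  end in UTC-9: 21:24
Step 2 - convert UTC-9 -> UTC+12:
  offset difference: 12 - (-9) = 21 hours
  21 + (21) = 42 -> mod 24 = 18
Result: 18:24 in UTC+12

18:24


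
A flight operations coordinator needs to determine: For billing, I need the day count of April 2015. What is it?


Month: April
Year: 2015
April is a 30-day month
Total: 30 days

30


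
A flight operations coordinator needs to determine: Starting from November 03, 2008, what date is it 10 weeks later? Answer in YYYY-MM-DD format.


Start: 2008-11-03
Weeks to add: 10
Convert to days: 10 x 7 = 70 days
Add 70 days to 2008-11-03
Result: 2009-01-12

2009-01-12


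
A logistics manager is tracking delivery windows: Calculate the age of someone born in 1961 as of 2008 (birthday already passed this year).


Birth year: 1961
Current year: 2008
Age = current year - birth year
Age = 2008 - 1961 = 47

47


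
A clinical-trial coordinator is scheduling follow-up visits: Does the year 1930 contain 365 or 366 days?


Year: 1930
Check leap year rules:
Divisible by 4? No
1930 is not a leap year
Days: 365

365


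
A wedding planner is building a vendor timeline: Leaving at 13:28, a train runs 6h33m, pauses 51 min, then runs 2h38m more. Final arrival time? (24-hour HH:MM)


Depart: 13:28
Leg 1: +393 min -> 20:01
Layover: +51 min -> 20:52
Leg 2: +158 min -> 23:30
Total travel: 602 minutes = 10h 2m
Arrival: 23:30

23:30


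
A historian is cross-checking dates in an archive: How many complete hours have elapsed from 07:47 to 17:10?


Start: 07:47
End: 17:10
Hour difference: 17 - 7 = 10 hours
Minute difference: 10 - 47 = -37 minutes
Total minutes: 563
Complete hours: 563 / 60 = 9 (remainder 23)

9


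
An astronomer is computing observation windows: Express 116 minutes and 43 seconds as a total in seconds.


Minutes: 116
Seconds: 43
Convert minutes to seconds: 116 x 60 = 6960
Add remaining seconds: 6960 + 43 = 7003

7003


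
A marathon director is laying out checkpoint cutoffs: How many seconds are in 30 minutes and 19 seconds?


Minutes: 30
Extra seconds: 19
Seconds per minute: 60
Minutes to seconds: 30 x 60 = 1800
Total: 1800 + 19 = 1819

1819


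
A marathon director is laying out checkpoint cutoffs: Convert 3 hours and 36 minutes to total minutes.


Hours: 3
Minutes: 36
Convert hours to minutes: 3 x 60 = 180
Add remaining minutes: 180 + 36 = 216

216


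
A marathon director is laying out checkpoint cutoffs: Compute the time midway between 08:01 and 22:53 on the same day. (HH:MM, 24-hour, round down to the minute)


Start time: 08:01 = 481 minutes from midnight
End time: 22:53 = 1373 minutes from midnight
Sum: 481 + 1373 = 1854
Midpoint: 1854 / 2 = 927 minutes
Convert: 927 / 60 = 15 hours, 27 minutes
Result: 15:27

15:27


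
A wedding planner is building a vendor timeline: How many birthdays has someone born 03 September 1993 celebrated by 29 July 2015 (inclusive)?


Birth: 1993-09-03
Reference: 2015-07-29
Year difference: 2015 - 1993 = 22
Has birthday (09-03) occurred by 07-29? No
Birthday not yet reached this year -> subtract 1
Age in full years: 21

21


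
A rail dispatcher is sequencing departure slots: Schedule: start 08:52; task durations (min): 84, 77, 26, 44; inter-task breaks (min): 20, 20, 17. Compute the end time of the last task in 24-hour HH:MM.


Start: 08:52 = 532 min from midnight
  after task 1 (84 min): 10:16
  after break (20 min): 10:36
  after task 2 (77 min): 11:53
  after break (20 min): 12:13
  after task 3 (26 min): 12:39
  after break (17 min): 12:56
  after task 4 (44 min): 13:40
Total elapsed: 288 minutes
End time: 13:40

13:40


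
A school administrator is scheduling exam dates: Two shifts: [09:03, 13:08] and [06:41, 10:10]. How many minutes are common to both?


Interval A: [543, 788] minutes from midnight
Interval B: [401, 610] minutes from midnight
Overlap start = max(543, 401) = 543
Overlap end = min(788, 610) = 610
Overlap = 610 - 543 = 67 minutes

67


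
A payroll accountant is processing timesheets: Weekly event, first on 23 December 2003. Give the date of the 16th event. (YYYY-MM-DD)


First occurrence: 2003-12-23 (occurrence 1)
Each occurrence is 7 days after the previous.
Occurrence 16 is 15 weeks after the first.
15 weeks = 105 days
2003-12-23 + 105 days = 2004-04-06

2004-04-06


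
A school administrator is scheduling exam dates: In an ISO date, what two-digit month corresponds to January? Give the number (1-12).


Calendar month order:
1. January <--
2. February
January is month number 1

1


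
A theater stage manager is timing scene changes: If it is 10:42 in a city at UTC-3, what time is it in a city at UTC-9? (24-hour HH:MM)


Local time: 10:42 at UTC-3 (offset -3h)
Target zone: UTC-9 (offset -9h)
Difference: -9 - (-3) = -6 hours
Calculation: 10 + (-6) = 4
Result: 04:42

04:42


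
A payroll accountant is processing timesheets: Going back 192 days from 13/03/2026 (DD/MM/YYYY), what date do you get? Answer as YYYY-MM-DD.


Start: 2026-03-13
Subtracting 192 days
Days already passed in March: 13
After going back through March: 179 more days to subtract
February 2026: 28 days, 151 remaining
January 2026: 31 days, 120 remaining
December 2025: 31 days, 89 remaining
November 2025: 30 days, 59 remaining
Result: 2025-09-02

2025-09-02


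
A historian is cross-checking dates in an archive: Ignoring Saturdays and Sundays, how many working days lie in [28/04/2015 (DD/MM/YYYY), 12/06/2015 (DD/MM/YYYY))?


Start: 2015-04-28 (Tuesday)
End (exclusive): 2015-06-12 (Friday)
Total calendar days: 45
Full weeks: 45 // 7 = 6 -> 30 weekdays
Remaining 3 days starting on Tuesday:
  Tue(w), Wed(w), Thu(w) -> 3 weekdays
Total business days: 30 + 3 = 33

33


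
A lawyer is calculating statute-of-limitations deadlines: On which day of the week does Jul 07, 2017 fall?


Date: 2017-07-07
January 1, 2017 is a Sunday
Day of year: 188
Offset from Jan 1: 187 days
187 mod 7 = 5
Result: Friday

Friday


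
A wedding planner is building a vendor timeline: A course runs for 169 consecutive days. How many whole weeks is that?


Total days: 169
Days per week: 7
Division: 169 / 7 = 24 remainder 1
Complete weeks: 24
Remaining days: 1

24


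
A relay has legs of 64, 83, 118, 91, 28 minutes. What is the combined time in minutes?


Durations: 64, 83, 118, 91, 28
Running sum: 64
+ 83 = 147
+ 118 = 265
+ 91 = 356
+ 28 = 384
Total duration: 384 minutes
That is 6 hours and 24 minutes

384


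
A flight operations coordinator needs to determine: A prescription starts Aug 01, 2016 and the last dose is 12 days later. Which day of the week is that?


Start: 2016-08-01 (Monday)
Step 1 - find target date: add 12 days
  2016-08-01 + 12 days = 2016-08-13
Step 2 - day of week:
  12 mod 7 = 5
  Monday + 5 days -> Saturday
Result: Saturday (2016-08-13)

Saturday


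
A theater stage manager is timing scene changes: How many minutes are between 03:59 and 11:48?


Start time: 03:59 = 239 minutes from midnight
End time: 11:48 = 708 minutes from midnight
Difference: 708 - 239 = 469 minutes
That is 7 hours and 49 minutes

469


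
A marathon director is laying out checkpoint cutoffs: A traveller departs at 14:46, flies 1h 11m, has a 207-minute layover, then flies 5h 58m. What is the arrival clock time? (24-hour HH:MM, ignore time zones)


Depart: 14:46
Leg 1: +71 min -> 15:57
Layover: +207 min -> 19:24
Leg 2: +358 min -> 01:22
Total travel: 636 minutes = 10h 36m
Arrival: 01:22

01:22


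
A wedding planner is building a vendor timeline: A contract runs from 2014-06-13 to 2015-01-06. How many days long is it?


Start date: 2014-06-13
End date: 2015-01-06
Jun 2014: +18 days
Jul 2014: +31 days
Aug 2014: +31 days
... (5 more months)
Total: 207 days

207


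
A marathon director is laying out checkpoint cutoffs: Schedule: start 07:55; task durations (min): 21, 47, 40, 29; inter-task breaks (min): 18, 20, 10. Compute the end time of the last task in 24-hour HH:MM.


Start: 07:55 = 475 min from midnight
  after task 1 (21 min): 08:16
  after break (18 min): 08:34
  after task 2 (47 min): 09:21
  after break (20 min): 09:41
  after task 3 (40 min): 10:21
  after break (10 min): 10:31
  after task 4 (29 min): 11:00
Total elapsed: 185 minutes
End time: 11:00

11:00


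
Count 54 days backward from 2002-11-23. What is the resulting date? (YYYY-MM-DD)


Start: 2002-11-23
Subtracting 54 days
Days already passed in November: 23
After going back through November: 31 more days to subtract
October 2002 has 31 days, need 31
Result: 2002-09-30

2002-09-30


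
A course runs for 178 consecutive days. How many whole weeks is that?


Total days: 178
Days per week: 7
Division: 178 / 7 = 25 remainder 3
Complete weeks: 25
Remaining days: 3

25


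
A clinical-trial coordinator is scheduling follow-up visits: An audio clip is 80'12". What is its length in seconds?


Minutes: 80
Seconds: 12
Convert minutes to seconds: 80 x 60 = 4800
Add remaining seconds: 4800 + 12 = 4812

4812


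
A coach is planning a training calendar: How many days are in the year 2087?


Year: 2087
Check leap year rules:
Divisible by 4? No
2087 is not a leap year
Days: 365

365


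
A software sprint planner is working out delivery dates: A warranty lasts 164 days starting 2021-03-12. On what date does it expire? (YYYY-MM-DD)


Start: 2021-03-12
Adding 164 days
Days remaining in March: 19
After March: 145 days still to add
April 2021: 30 days, 115 remaining
May 2021: 31 days, 84 remaining
June 2021: 30 days, 54 remaining
July 2021: 31 days, 23 remaining
Result: 2021-08-23

2021-08-23


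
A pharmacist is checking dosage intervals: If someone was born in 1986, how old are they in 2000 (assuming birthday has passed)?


Birth year: 1986
Current year: 2000
Age = current year - birth year
Age = 2000 - 1986 = 14

14


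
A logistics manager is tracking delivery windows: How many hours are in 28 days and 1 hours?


Days: 28
Extra hours: 1
Hours per day: 24
Days to hours: 28 x 24 = 672
Total: 672 + 1 = 673

673


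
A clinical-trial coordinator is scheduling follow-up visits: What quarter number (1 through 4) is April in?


Month: April (month 4)
Q1: January-March (months 1-3)
Q2: April-June (months 4-6)
Q3: July-September (months 7-9)
Q4: October-December (months 10-12)
Month 4 falls in Q2

2


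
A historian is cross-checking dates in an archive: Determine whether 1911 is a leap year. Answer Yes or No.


Year: 1911
Divisible by 4? 1911 / 4 = 477.75 -> No
Not divisible by 4, so NOT a leap year

No


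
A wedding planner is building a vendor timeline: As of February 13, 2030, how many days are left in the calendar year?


Start: February 13, 2030
End: December 31, 2030
Days left in February: 15
March: 31
April: 30
May: 31
June: 30
... plus remaining months
Sum of remaining months: 306
Total: 15 + 306 = 321

321


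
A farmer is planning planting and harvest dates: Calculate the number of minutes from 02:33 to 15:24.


Start time: 02:33 = 153 minutes from midnight
End time: 15:24 = 924 minutes from midnight
Difference: 924 - 153 = 771 minutes
That is 12 hours and 51 minutes

771


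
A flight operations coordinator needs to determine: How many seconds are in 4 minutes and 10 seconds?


Minutes: 4
Extra seconds: 10
Seconds per minute: 60
Minutes to seconds: 4 x 60 = 240
Total: 240 + 10 = 250

250


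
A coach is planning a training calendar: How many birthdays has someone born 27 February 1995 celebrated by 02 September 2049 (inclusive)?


Birth: 1995-02-27
Reference: 2049-09-02
Year difference: 2049 - 1995 = 54
Has birthday (02-27) occurred by 09-02? Yes
Age in full years: 54

54


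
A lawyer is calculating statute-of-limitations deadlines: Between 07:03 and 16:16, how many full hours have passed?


Start: 07:03
End: 16:16
Hour difference: 16 - 7 = 9 hours
Minute difference: 16 - 3 = 13 minutes
Total minutes: 553
Complete hours: 553 / 60 = 9 (remainder 13)

9


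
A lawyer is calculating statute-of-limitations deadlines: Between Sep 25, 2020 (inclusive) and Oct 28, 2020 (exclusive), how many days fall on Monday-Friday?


Start: 2020-09-25 (Friday)
End (exclusive): 2020-10-28 (Wednesday)
Total calendar days: 33
Full weeks: 33 // 7 = 4 -> 20 weekdays
Remaining 5 days starting on Friday:
  Fri(w), Sat(-), Sun(-), Mon(w), Tue(w) -> 3 weekdays
Total business days: 20 + 3 = 23

23


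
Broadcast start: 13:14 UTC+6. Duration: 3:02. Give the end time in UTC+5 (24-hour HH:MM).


Start: 13:14 in UTC+6
Step 1 - add duration:
  minutes: 14 + 2 = 16
  hours: 13 + 3 + 0 = 16
  end in UTC+6: 16:16
Step 2 - convert UTC+6 -> UTC+5:
  offset difference: 5 - (6) = -1 hours
  16 + (-1) = 15 -> mod 24 = 15
Result: 15:16 in UTC+5

15:16


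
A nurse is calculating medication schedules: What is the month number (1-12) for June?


Calendar month order:
5. May
6. June <--
7. July
June is month number 6

6


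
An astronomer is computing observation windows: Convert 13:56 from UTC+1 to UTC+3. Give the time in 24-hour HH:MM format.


Local time: 13:56 at UTC+1 (offset 1h)
Target zone: UTC+3 (offset 3h)
Difference: 3 - (1) = 2 hours
Calculation: 13 + (2) = 15
Result: 15:56

15:56


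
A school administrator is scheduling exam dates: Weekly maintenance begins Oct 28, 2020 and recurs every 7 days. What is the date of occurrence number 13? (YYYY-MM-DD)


First occurrence: 2020-10-28 (occurrence 1)
Each occurrence is 7 days after the previous.
Occurrence 13 is 12 weeks after the first.
12 weeks = 84 days
2020-10-28 + 84 days = 2021-01-20

2021-01-20


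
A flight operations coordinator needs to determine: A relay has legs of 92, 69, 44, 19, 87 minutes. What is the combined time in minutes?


Durations: 92, 69, 44, 19, 87
Running sum: 92
+ 69 = 161
+ 44 = 205
+ 19 = 224
+ 87 = 311
Total duration: 311 minutes
That is 5 hours and 11 minutes

311


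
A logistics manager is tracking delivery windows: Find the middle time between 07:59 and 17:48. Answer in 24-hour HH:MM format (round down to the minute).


Start time: 07:59 = 479 minutes from midnight
End time: 17:48 = 1068 minutes from midnight
Sum: 479 + 1068 = 1547
Midpoint: 1547 / 2 = 773 minutes
Convert: 773 / 60 = 12 hours, 53 minutes
Result: 12:53

12:53


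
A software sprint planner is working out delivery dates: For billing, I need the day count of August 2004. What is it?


Month: August
Year: 2004
August is a 31-day month
Total: 31 days

31


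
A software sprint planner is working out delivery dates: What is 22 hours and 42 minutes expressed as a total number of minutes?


Hours: 22
Minutes: 42
Convert hours to minutes: 22 x 60 = 1320
Add remaining minutes: 1320 + 42 = 1362

1362


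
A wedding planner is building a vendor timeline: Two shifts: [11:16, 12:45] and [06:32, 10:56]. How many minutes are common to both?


Interval A: [676, 765] minutes from midnight
Interval B: [392, 656] minutes from midnight
Overlap start = max(676, 392) = 676
Overlap end = min(765, 656) = 656
End <= start, so the intervals do not overlap: 0 minutes

0


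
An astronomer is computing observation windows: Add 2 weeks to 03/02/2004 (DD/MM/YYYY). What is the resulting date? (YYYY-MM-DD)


Start: 2004-02-03
Weeks to add: 2
Convert to days: 2 x 7 = 14 days
Add 14 days to 2004-02-03
Result: 2004-02-17

2004-02-17


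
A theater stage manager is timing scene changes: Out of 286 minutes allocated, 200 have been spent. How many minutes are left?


Total budget: 286 minutes
Time used: 200 minutes
Remaining: 286 - 200 = 86 minutes
Percent used: 69.9%
Percent remaining: 30.1%

86


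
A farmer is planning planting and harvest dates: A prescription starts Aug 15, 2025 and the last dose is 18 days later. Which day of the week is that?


Start: 2025-08-15 (Friday)
Step 1 - find target date: add 18 days
  2025-08-15 + 18 days = 2025-09-02
Step 2 - day of week:
  18 mod 7 = 4
  Friday + 4 days -> Tuesday
Result: Tuesday (2025-09-02)

Tuesday


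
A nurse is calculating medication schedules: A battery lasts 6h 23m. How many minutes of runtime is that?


Hours: 6
Extra minutes: 23
Minutes per hour: 60
Hours to minutes: 6 x 60 = 360
Total: 360 + 23 = 383

383


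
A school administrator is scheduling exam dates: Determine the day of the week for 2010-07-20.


Date: 2010-07-20
January 1, 2010 is a Friday
Day of year: 201
Offset from Jan 1: 200 days
200 mod 7 = 4
Result: Tuesday

Tuesday


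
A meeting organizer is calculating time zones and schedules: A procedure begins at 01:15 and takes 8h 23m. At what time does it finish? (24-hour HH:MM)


Start time: 01:15
Adding: 8 hours 23 minutes
Minutes: 15 + 23 = 38
Hours: 1 + 8 + 0 = 9
Result: 09:38

09:38


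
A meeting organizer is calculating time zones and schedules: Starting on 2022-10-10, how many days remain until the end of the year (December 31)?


Start: October 10, 2022
End: December 31, 2022
Days left in October: 21
November: 30
December: 31
Sum of remaining months: 61
Total: 21 + 61 = 82

82


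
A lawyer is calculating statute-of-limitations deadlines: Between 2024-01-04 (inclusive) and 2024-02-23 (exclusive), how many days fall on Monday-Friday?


Start: 2024-01-04 (Thursday)
End (exclusive): 2024-02-23 (Friday)
Total calendar days: 50
Full weeks: 50 // 7 = 7 -> 35 weekdays
Remaining 1 days starting on Thursday:
  Thu(w) -> 1 weekdays
Total business days: 35 + 1 = 36

36


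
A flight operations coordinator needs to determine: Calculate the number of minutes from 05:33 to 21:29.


Start time: 05:33 = 333 minutes from midnight
End time: 21:29 = 1289 minutes from midnight
Difference: 1289 - 333 = 956 minutes
That is 15 hours and 56 minutes

956


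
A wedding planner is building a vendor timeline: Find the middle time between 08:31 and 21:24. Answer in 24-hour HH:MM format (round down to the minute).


Start time: 08:31 = 511 minutes from midnight
End time: 21:24 = 1284 minutes from midnight
Sum: 511 + 1284 = 1795
Midpoint: 1795 / 2 = 897 minutes
Convert: 897 / 60 = 14 hours, 57 minutes
Result: 14:57

14:57


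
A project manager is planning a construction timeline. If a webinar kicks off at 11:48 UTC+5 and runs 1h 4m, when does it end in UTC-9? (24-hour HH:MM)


Start: 11:48 in UTC+5
Step 1 - add duration:
  minutes: 48 + 4 = 52
  hours: 11 + 1 + 0 = 12
  end in UTC+5: 12:52
Step 2 - convert UTC+5 -> UTC-9:
  offset difference: -9 - (5) = -14 hours
  12 + (-14) = -2 -> mod 24 = 22
Result: 22:52 in UTC-9

22:52


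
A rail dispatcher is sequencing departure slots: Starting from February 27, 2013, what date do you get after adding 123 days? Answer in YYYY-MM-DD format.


Start: 2013-02-27
Adding 123 days
Days remaining in February: 1
After February: 122 days still to add
March 2013: 31 days, 91 remaining
April 2013: 30 days, 61 remaining
May 2013: 31 days, 30 remaining
June 2013 has 30 days, need 30
Result: 2013-06-30

2013-06-30


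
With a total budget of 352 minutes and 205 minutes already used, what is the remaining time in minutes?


Total budget: 352 minutes
Time used: 205 minutes
Remaining: 352 - 205 = 147 minutes
Percent used: 58.2%
Percent remaining: 41.8%

147


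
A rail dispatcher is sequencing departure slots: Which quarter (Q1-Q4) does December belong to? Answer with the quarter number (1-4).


Month: December (month 12)
Q1: January-March (months 1-3)
Q2: April-June (months 4-6)
Q3: July-September (months 7-9)
Q4: October-December (months 10-12)
Month 12 falls in Q4

4


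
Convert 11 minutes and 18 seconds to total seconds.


Minutes: 11
Extra seconds: 18
Seconds per minute: 60
Minutes to seconds: 11 x 60 = 660
Total: 660 + 18 = 678

678


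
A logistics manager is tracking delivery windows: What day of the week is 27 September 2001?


Date: 2001-09-27
January 1, 2001 is a Monday
Day of year: 270
Offset from Jan 1: 269 days
269 mod 7 = 3
Result: Thursday

Thursday


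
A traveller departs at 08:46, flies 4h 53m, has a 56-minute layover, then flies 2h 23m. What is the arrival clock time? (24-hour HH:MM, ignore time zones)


Depart: 08:46
Leg 1: +293 min -> 13:39
Layover: +56 min -> 14:35
Leg 2: +143 min -> 16:58
Total travel: 492 minutes = 8h 12m
Arrival: 16:58

16:58


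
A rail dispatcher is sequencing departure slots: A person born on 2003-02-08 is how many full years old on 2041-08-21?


Birth: 2003-02-08
Reference: 2041-08-21
Year difference: 2041 - 2003 = 38
Has birthday (02-08) occurred by 08-21? Yes
Age in full years: 38

38


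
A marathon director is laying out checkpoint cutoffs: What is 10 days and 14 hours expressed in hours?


Days: 10
Extra hours: 14
Hours per day: 24
Days to hours: 10 x 24 = 240
Total: 240 + 14 = 254

254


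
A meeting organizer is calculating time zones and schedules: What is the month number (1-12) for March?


Calendar month order:
2. February
3. March <--
4. April
March is month number 3

3


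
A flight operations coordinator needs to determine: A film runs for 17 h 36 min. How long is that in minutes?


Hours: 17
Minutes: 36
Convert hours to minutes: 17 x 60 = 1020
Add remaining minutes: 1020 + 36 = 1056

1056


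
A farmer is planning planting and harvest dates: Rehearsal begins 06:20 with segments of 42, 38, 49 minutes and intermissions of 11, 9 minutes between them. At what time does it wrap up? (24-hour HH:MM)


Start: 06:20 = 380 min from midnight
  after task 1 (42 min): 07:02
  after break (11 min): 07:13
  after task 2 (38 min): 07:51
  after break (9 min): 08:00
  after task 3 (49 min): 08:49
Total elapsed: 149 minutes
End time: 08:49

08:49


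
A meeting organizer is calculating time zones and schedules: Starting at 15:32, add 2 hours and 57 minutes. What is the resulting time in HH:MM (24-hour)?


Start time: 15:32
Adding: 2 hours 57 minutes
Minutes: 32 + 57 = 89
Minute overflow: 89 >= 60, so carry 1 hour, minutes = 29
Hours: 15 + 2 + 1 = 18
Result: 18:29

18:29


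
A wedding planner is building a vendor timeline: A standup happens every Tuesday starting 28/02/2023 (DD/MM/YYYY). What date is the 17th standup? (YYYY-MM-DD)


First occurrence: 2023-02-28 (occurrence 1)
Each occurrence is 7 days after the previous.
Occurrence 17 is 16 weeks after the first.
16 weeks = 112 days
2023-02-28 + 112 days = 2023-06-20

2023-06-20


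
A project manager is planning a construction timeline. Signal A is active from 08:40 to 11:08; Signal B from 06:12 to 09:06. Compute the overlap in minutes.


Interval A: [520, 668] minutes from midnight
Interval B: [372, 546] minutes from midnight
Overlap start = max(520, 372) = 520
Overlap end = min(668, 546) = 546
Overlap = 546 - 520 = 26 minutes

26


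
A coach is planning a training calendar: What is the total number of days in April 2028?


Month: April
Year: 2028
April is a 30-day month
Total: 30 days

30


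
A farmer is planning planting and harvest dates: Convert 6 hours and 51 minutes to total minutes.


Hours: 6
Extra minutes: 51
Minutes per hour: 60
Hours to minutes: 6 x 60 = 360
Total: 360 + 51 = 411

411


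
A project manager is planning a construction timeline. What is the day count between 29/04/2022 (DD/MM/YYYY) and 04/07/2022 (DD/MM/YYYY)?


Start date: 2022-04-29
End date: 2022-07-04
Apr 2022: +2 days
May 2022: +31 days
Jun 2022: +30 days
Jul 2022: +3 days
Total: 66 days

66


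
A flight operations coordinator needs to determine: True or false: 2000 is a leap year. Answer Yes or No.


Year: 2000
Divisible by 4? 2000 / 4 = 500.0 -> Yes
Divisible by 100? 2000 / 100 = 20.0 -> Yes
Divisible by 400? 2000 / 400 = 5.0 -> Yes
Divisible by 400, so it IS a leap year

Yes


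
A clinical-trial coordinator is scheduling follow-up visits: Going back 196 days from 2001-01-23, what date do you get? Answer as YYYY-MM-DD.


Start: 2001-01-23
Subtracting 196 days
Days already passed in January: 23
After going back through January: 173 more days to subtract
December 2000: 31 days, 142 remaining
November 2000: 30 days, 112 remaining
October 2000: 31 days, 81 remaining
September 2000: 30 days, 51 remaining
Result: 2000-07-11

2000-07-11


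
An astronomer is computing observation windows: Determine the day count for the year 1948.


Year: 1948
Check leap year rules:
Divisible by 4? Yes
Divisible by 100? No
1948 is a leap year
Days: 366

366


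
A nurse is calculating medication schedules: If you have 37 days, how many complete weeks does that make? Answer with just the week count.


Total days: 37
Days per week: 7
Division: 37 / 7 = 5 remainder 2
Complete weeks: 5
Remaining days: 2

5


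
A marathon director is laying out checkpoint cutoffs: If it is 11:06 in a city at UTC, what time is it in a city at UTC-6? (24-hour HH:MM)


Local time: 11:06 at UTC (offset 0h)
Target zone: UTC-6 (offset -6h)
Difference: -6 - (0) = -6 hours
Calculation: 11 + (-6) = 5
Result: 05:06

05:06


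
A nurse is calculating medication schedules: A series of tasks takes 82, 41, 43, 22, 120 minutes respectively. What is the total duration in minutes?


Durations: 82, 41, 43, 22, 120
Running sum: 82
+ 41 = 123
+ 43 = 166
+ 22 = 188
+ 120 = 308
Total duration: 308 minutes
That is 5 hours and 8 minutes

308


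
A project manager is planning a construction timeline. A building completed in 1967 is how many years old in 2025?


Birth year: 1967
Current year: 2025
Age = current year - birth year
Age = 2025 - 1967 = 58

58


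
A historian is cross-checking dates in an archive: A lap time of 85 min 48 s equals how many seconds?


Minutes: 85
Seconds: 48
Convert minutes to seconds: 85 x 60 = 5100
Add remaining seconds: 5100 + 48 = 5148

5148


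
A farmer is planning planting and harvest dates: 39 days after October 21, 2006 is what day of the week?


Start: 2006-10-21 (Saturday)
Step 1 - find target date: add 39 days
  2006-10-21 + 39 days = 2006-11-29
Step 2 - day of week:
  39 mod 7 = 4
  Saturday + 4 days -> Wednesday
Result: Wednesday (2006-11-29)

Wednesday


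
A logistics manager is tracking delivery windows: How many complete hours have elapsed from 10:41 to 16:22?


Start: 10:41
End: 16:22
Hour difference: 16 - 10 = 6 hours
Minute difference: 22 - 41 = -19 minutes
Total minutes: 341
Complete hours: 341 / 60 = 5 (remainder 41)

5


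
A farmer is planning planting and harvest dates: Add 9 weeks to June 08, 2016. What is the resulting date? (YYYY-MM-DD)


Start: 2016-06-08
Weeks to add: 9
Convert to days: 9 x 7 = 63 days
Add 63 days to 2016-06-08
Result: 2016-08-10

2016-08-10


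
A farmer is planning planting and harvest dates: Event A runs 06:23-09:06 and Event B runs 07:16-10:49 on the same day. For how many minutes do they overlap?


Interval A: [383, 546] minutes from midnight
Interval B: [436, 649] minutes from midnight
Overlap start = max(383, 436) = 436
Overlap end = min(546, 649) = 546
Overlap = 546 - 436 = 110 minutes

110


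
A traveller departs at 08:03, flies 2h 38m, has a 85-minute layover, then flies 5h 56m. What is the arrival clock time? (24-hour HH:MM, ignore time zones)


Depart: 08:03
Leg 1: +158 min -> 10:41
Layover: +85 min -> 12:06
Leg 2: +356 min -> 18:02
Total travel: 599 minutes = 9h 59m
Arrival: 18:02

18:02


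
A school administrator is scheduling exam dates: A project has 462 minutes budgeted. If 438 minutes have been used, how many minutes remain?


Total budget: 462 minutes
Time used: 438 minutes
Remaining: 462 - 438 = 24 minutes
Percent used: 94.8%
Percent remaining: 5.2%

24


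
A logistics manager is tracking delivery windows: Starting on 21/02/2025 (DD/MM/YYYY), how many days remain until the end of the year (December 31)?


Start: February 21, 2025
End: December 31, 2025
Days left in February: 7
March: 31
April: 30
May: 31
June: 30
... plus remaining months
Sum of remaining months: 306
Total: 7 + 306 = 313

313


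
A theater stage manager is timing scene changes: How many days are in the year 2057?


Year: 2057
Check leap year rules:
Divisible by 4? No
2057 is not a leap year
Days: 365

365


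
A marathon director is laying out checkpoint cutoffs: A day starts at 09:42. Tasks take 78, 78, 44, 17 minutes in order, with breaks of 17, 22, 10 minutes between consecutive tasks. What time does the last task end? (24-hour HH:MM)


Start: 09:42 = 582 min from midnight
  after task 1 (78 min): 11:00
  after break (17 min): 11:17
  after task 2 (78 min): 12:35
  after break (22 min): 12:57
  after task 3 (44 min): 13:41
  after break (10 min): 13:51
  after task 4 (17 min): 14:08
Total elapsed: 266 minutes
End time: 14:08

14:08


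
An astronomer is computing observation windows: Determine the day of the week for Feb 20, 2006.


Date: 2006-02-20
January 1, 2006 is a Sunday
Day of year: 51
Offset from Jan 1: 50 days
50 mod 7 = 1
Result: Monday

Monday


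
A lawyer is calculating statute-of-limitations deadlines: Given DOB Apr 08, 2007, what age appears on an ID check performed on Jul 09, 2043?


Birth: 2007-04-08
Reference: 2043-07-09
Year difference: 2043 - 2007 = 36
Has birthday (04-08) occurred by 07-09? Yes
Age in full years: 36

36


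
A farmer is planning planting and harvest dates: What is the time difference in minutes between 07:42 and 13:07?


Start time: 07:42 = 462 minutes from midnight
End time: 13:07 = 787 minutes from midnight
Difference: 787 - 462 = 325 minutes
That is 5 hours and 25 minutes

325


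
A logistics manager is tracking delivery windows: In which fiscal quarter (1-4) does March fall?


Month: March (month 3)
Q1: January-March (months 1-3)
Q2: April-June (months 4-6)
Q3: July-September (months 7-9)
Q4: October-December (months 10-12)
Month 3 falls in Q1

1
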